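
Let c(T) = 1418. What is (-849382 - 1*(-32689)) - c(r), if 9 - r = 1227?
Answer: -818111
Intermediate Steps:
r = -1218 (r = 9 - 1*1227 = 9 - 1227 = -1218)
(-849382 - 1*(-32689)) - c(r) = (-849382 - 1*(-32689)) - 1*1418 = (-849382 + 32689) - 1418 = -816693 - 1418 = -818111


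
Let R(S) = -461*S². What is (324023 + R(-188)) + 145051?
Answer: -15824510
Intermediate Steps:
(324023 + R(-188)) + 145051 = (324023 - 461*(-188)²) + 145051 = (324023 - 461*35344) + 145051 = (324023 - 16293584) + 145051 = -15969561 + 145051 = -15824510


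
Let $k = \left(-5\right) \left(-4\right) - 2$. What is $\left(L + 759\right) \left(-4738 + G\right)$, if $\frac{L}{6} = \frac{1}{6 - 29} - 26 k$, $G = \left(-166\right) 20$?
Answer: $\frac{379797714}{23} \approx 1.6513 \cdot 10^{7}$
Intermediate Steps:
$G = -3320$
$k = 18$ ($k = 20 - 2 = 18$)
$L = - \frac{64590}{23}$ ($L = 6 \left(\frac{1}{6 - 29} - 468\right) = 6 \left(\frac{1}{-23} - 468\right) = 6 \left(- \frac{1}{23} - 468\right) = 6 \left(- \frac{10765}{23}\right) = - \frac{64590}{23} \approx -2808.3$)
$\left(L + 759\right) \left(-4738 + G\right) = \left(- \frac{64590}{23} + 759\right) \left(-4738 - 3320\right) = \left(- \frac{47133}{23}\right) \left(-8058\right) = \frac{379797714}{23}$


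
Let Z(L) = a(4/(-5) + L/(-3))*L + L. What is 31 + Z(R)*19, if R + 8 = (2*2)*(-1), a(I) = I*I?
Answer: -63293/25 ≈ -2531.7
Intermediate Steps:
a(I) = I**2
R = -12 (R = -8 + (2*2)*(-1) = -8 + 4*(-1) = -8 - 4 = -12)
Z(L) = L + L*(-4/5 - L/3)**2 (Z(L) = (4/(-5) + L/(-3))**2*L + L = (4*(-1/5) + L*(-1/3))**2*L + L = (-4/5 - L/3)**2*L + L = L*(-4/5 - L/3)**2 + L = L + L*(-4/5 - L/3)**2)
31 + Z(R)*19 = 31 + ((1/225)*(-12)*(225 + (12 + 5*(-12))**2))*19 = 31 + ((1/225)*(-12)*(225 + (12 - 60)**2))*19 = 31 + ((1/225)*(-12)*(225 + (-48)**2))*19 = 31 + ((1/225)*(-12)*(225 + 2304))*19 = 31 + ((1/225)*(-12)*2529)*19 = 31 - 3372/25*19 = 31 - 64068/25 = -63293/25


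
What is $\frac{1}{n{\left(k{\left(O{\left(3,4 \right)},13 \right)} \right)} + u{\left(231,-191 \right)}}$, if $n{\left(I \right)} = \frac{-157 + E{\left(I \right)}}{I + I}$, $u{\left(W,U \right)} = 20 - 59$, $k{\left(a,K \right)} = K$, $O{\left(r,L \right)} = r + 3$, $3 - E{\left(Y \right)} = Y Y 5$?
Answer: $- \frac{26}{2013} \approx -0.012916$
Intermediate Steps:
$E{\left(Y \right)} = 3 - 5 Y^{2}$ ($E{\left(Y \right)} = 3 - Y Y 5 = 3 - Y^{2} \cdot 5 = 3 - 5 Y^{2}$)
$O{\left(r,L \right)} = 3 + r$
$u{\left(W,U \right)} = -39$
$n{\left(I \right)} = \frac{-154 - 5 I^{2}}{2 I}$ ($n{\left(I \right)} = \frac{-157 - \left(-3 + 5 I^{2}\right)}{I + I} = \frac{-154 - 5 I^{2}}{2 I}$)
$\frac{1}{n{\left(k{\left(O{\left(3,4 \right)},13 \right)} \right)} + u{\left(231,-191 \right)}} = \frac{1}{\left(- \frac{77}{13} - \frac{65}{2}\right) - 39} = \frac{1}{- \frac{999}{26} - 39} = \frac{1}{- \frac{2013}{26}} = - \frac{26}{2013}$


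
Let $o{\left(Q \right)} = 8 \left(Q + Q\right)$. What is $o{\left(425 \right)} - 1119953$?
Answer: $-1113153$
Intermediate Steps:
$o{\left(Q \right)} = 16 Q$ ($o{\left(Q \right)} = 8 \cdot 2 Q = 16 Q$)
$o{\left(425 \right)} - 1119953 = 16 \cdot 425 - 1119953 = 6800 - 1119953 = -1113153$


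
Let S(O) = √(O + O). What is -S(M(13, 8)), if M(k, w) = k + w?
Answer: -√42 ≈ -6.4807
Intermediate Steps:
S(O) = √2*√O (S(O) = √(2*O) = √2*√O)
-S(M(13, 8)) = -√2*√(13 + 8) = -√2*√21 = -√42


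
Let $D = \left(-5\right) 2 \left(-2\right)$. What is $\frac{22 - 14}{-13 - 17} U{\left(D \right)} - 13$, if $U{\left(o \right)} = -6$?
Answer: $- \frac{57}{5} \approx -11.4$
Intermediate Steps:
$D = 20$ ($D = \left(-10\right) \left(-2\right) = 20$)
$\frac{22 - 14}{-13 - 17} U{\left(D \right)} - 13 = \frac{22 - 14}{-13 - 17} \left(-6\right) - 13 = \frac{8}{-13 - 17} \left(-6\right) - 13 = \frac{8}{-30} \left(-6\right) - 13 = 8 \left(- \frac{1}{30}\right) \left(-6\right) - 13 = \left(- \frac{4}{15}\right) \left(-6\right) - 13 = \frac{8}{5} - 13 = - \frac{57}{5}$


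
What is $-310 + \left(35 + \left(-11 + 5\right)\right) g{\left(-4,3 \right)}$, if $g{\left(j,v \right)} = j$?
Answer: $-426$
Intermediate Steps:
$-310 + \left(35 + \left(-11 + 5\right)\right) g{\left(-4,3 \right)} = -310 + \left(35 + \left(-11 + 5\right)\right) \left(-4\right) = -310 + \left(35 - 6\right) \left(-4\right) = -310 + 29 \left(-4\right) = -310 - 116 = -426$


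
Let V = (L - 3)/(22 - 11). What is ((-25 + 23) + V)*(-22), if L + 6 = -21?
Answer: 104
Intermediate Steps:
L = -27 (L = -6 - 21 = -27)
V = -30/11 (V = (-27 - 3)/(22 - 11) = -30/11 ≈ -2.7273)
((-25 + 23) + V)*(-22) = ((-25 + 23) - 30/11)*(-22) = (-2 - 30/11)*(-22) = -52/11*(-22) = 104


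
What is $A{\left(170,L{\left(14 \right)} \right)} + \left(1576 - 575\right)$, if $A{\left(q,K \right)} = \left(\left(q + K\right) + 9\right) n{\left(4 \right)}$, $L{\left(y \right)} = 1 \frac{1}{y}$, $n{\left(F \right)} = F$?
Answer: $\frac{12021}{7} \approx 1717.3$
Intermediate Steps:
$L{\left(y \right)} = \frac{1}{y}$
$A{\left(q,K \right)} = 36 + 4 K + 4 q$ ($A{\left(q,K \right)} = \left(\left(q + K\right) + 9\right) 4 = \left(\left(K + q\right) + 9\right) 4 = \left(9 + K + q\right) 4 = 36 + 4 K + 4 q$)
$A{\left(170,L{\left(14 \right)} \right)} + \left(1576 - 575\right) = \left(36 + \frac{4}{14} + 4 \cdot 170\right) + \left(1576 - 575\right) = \left(36 + 4 \cdot \frac{1}{14} + 680\right) + \left(1576 - 575\right) = \left(36 + \frac{2}{7} + 680\right) + 1001 = \frac{5014}{7} + 1001 = \frac{12021}{7}$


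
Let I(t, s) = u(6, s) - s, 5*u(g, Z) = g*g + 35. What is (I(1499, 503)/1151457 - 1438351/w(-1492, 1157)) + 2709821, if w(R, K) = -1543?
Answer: 24080950794070798/8883490755 ≈ 2.7108e+6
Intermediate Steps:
u(g, Z) = 7 + g²/5 (u(g, Z) = (g*g + 35)/5 = (g² + 35)/5 = (35 + g²)/5 = 7 + g²/5)
I(t, s) = 71/5 - s (I(t, s) = (7 + (⅕)*6²) - s = (7 + (⅕)*36) - s = (7 + 36/5) - s = 71/5 - s)
(I(1499, 503)/1151457 - 1438351/w(-1492, 1157)) + 2709821 = ((71/5 - 1*503)/1151457 - 1438351/(-1543)) + 2709821 = ((71/5 - 503)*(1/1151457) - 1438351*(-1/1543)) + 2709821 = (-2444/5*1/1151457 + 1438351/1543) + 2709821 = (-2444/5757285 + 1438351/1543) + 2709821 = 8280992865943/8883490755 + 2709821 = 24080950794070798/8883490755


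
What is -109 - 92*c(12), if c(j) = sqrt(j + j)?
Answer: -109 - 184*sqrt(6) ≈ -559.71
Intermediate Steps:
c(j) = sqrt(2)*sqrt(j) (c(j) = sqrt(2*j) = sqrt(2)*sqrt(j))
-109 - 92*c(12) = -109 - 92*sqrt(2)*sqrt(12) = -109 - 92*sqrt(2)*2*sqrt(3) = -109 - 184*sqrt(6)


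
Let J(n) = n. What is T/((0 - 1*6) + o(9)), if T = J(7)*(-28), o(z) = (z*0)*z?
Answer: 98/3 ≈ 32.667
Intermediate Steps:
o(z) = 0 (o(z) = 0*z = 0)
T = -196 (T = 7*(-28) = -196)
T/((0 - 1*6) + o(9)) = -196/((0 - 1*6) + 0) = -196/((0 - 6) + 0) = -196/(-6 + 0) = -196/(-6) = -⅙*(-196) = 98/3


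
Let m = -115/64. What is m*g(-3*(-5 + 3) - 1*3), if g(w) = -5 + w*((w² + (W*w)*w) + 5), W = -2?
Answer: 1955/64 ≈ 30.547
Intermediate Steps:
g(w) = -5 + w*(5 - w²) (g(w) = -5 + w*((w² + (-2*w)*w) + 5) = -5 + w*((w² - 2*w²) + 5) = -5 + w*(-w² + 5) = -5 + w*(5 - w²))
m = -115/64 (m = -115*1/64 = -115/64 ≈ -1.7969)
m*g(-3*(-5 + 3) - 1*3) = -115*(-5 - (-3*(-5 + 3) - 1*3)³ + 5*(-3*(-5 + 3) - 1*3))/64 = -115*(-5 - (-3*(-2) - 3)³ + 5*(-3*(-2) - 3))/64 = -115*(-5 - (6 - 3)³ + 5*(6 - 3))/64 = -115*(-5 - 1*3³ + 5*3)/64 = -115*(-5 - 1*27 + 15)/64 = -115*(-5 - 27 + 15)/64 = -115/64*(-17) = 1955/64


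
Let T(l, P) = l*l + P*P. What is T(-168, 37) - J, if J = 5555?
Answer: 24038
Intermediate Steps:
T(l, P) = P² + l² (T(l, P) = l² + P² = P² + l²)
T(-168, 37) - J = (37² + (-168)²) - 1*5555 = (1369 + 28224) - 5555 = 29593 - 5555 = 24038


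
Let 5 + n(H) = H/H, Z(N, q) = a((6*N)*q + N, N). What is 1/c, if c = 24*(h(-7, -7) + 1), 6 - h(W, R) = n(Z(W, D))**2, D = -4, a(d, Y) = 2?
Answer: -1/216 ≈ -0.0046296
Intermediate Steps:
Z(N, q) = 2
n(H) = -4 (n(H) = -5 + H/H = -5 + 1 = -4)
h(W, R) = -10 (h(W, R) = 6 - 1*(-4)**2 = 6 - 1*16 = 6 - 16 = -10)
c = -216 (c = 24*(-10 + 1) = 24*(-9) = -216)
1/c = 1/(-216) = -1/216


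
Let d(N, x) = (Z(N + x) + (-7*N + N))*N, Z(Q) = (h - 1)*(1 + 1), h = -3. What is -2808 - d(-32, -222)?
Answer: 3080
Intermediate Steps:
Z(Q) = -8 (Z(Q) = (-3 - 1)*(1 + 1) = -4*2 = -8)
d(N, x) = N*(-8 - 6*N) (d(N, x) = (-8 + (-7*N + N))*N = (-8 - 6*N)*N = N*(-8 - 6*N))
-2808 - d(-32, -222) = -2808 - (-2)*(-32)*(4 + 3*(-32)) = -2808 - (-2)*(-32)*(4 - 96) = -2808 - (-2)*(-32)*(-92) = -2808 - 1*(-5888) = -2808 + 5888 = 3080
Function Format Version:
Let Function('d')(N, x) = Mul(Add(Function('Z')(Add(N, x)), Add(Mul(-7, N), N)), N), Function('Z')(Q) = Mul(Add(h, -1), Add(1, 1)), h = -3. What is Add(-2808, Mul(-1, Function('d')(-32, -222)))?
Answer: 3080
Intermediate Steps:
Function('Z')(Q) = -8 (Function('Z')(Q) = Mul(Add(-3, -1), Add(1, 1)) = Mul(-4, 2) = -8)
Function('d')(N, x) = Mul(N, Add(-8, Mul(-6, N))) (Function('d')(N, x) = Mul(Add(-8, Add(Mul(-7, N), N)), N) = Mul(Add(-8, Mul(-6, N)), N) = Mul(N, Add(-8, Mul(-6, N))))
Add(-2808, Mul(-1, Function('d')(-32, -222))) = Add(-2808, Mul(-1, Mul(-2, -32, Add(4, Mul(3, -32))))) = Add(-2808, Mul(-1, Mul(-2, -32, Add(4, -96)))) = Add(-2808, Mul(-1, Mul(-2, -32, -92))) = Add(-2808, Mul(-1, -5888)) = Add(-2808, 5888) = 3080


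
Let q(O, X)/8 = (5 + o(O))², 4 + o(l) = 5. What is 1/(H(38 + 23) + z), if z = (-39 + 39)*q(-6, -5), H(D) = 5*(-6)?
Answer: -1/30 ≈ -0.033333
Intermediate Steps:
o(l) = 1 (o(l) = -4 + 5 = 1)
q(O, X) = 288 (q(O, X) = 8*(5 + 1)² = 8*6² = 8*36 = 288)
H(D) = -30
z = 0 (z = (-39 + 39)*288 = 0*288 = 0)
1/(H(38 + 23) + z) = 1/(-30 + 0) = 1/(-30) = -1/30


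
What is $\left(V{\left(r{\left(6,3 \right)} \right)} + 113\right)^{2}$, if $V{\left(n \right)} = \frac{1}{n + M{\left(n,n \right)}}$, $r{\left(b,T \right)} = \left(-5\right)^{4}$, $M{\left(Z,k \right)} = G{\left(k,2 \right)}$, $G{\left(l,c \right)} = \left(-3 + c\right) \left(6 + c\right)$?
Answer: $\frac{4861157284}{380689} \approx 12769.0$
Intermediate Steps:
$M{\left(Z,k \right)} = -8$ ($M{\left(Z,k \right)} = -18 + 2^{2} + 3 \cdot 2 = -18 + 4 + 6 = -8$)
$r{\left(b,T \right)} = 625$
$V{\left(n \right)} = \frac{1}{-8 + n}$ ($V{\left(n \right)} = \frac{1}{n - 8} = \frac{1}{-8 + n}$)
$\left(V{\left(r{\left(6,3 \right)} \right)} + 113\right)^{2} = \left(\frac{1}{-8 + 625} + 113\right)^{2} = \left(\frac{1}{617} + 113\right)^{2} = \left(\frac{69722}{617}\right)^{2} = \frac{4861157284}{380689}$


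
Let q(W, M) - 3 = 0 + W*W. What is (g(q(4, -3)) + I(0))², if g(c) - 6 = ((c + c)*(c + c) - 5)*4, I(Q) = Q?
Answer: 33200644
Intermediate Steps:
q(W, M) = 3 + W² (q(W, M) = 3 + (0 + W*W) = 3 + (0 + W²) = 3 + W²)
g(c) = -14 + 16*c² (g(c) = 6 + ((c + c)*(c + c) - 5)*4 = 6 + ((2*c)*(2*c) - 5)*4 = 6 + (4*c² - 5)*4 = 6 + (-5 + 4*c²)*4 = 6 + (-20 + 16*c²) = -14 + 16*c²)
(g(q(4, -3)) + I(0))² = ((-14 + 16*(3 + 4²)²) + 0)² = ((-14 + 16*(3 + 16)²) + 0)² = ((-14 + 16*19²) + 0)² = ((-14 + 16*361) + 0)² = ((-14 + 5776) + 0)² = (5762 + 0)² = 5762² = 33200644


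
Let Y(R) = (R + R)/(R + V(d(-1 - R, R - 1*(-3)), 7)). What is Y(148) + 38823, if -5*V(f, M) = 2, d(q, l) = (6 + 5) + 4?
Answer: 14326427/369 ≈ 38825.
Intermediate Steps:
d(q, l) = 15 (d(q, l) = 11 + 4 = 15)
V(f, M) = -⅖ (V(f, M) = -⅕*2 = -⅖)
Y(R) = 2*R/(-⅖ + R) (Y(R) = (R + R)/(R - ⅖) = (2*R)/(-⅖ + R) = 2*R/(-⅖ + R))
Y(148) + 38823 = 10*148/(-2 + 5*148) + 38823 = 10*148/(-2 + 740) + 38823 = 10*148/738 + 38823 = 10*148*(1/738) + 38823 = 740/369 + 38823 = 14326427/369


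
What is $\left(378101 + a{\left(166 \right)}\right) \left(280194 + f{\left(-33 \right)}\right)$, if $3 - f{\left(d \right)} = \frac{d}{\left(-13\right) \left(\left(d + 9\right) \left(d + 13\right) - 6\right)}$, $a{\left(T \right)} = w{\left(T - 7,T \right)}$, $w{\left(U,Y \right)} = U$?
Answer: $\frac{108848972704510}{1027} \approx 1.0599 \cdot 10^{11}$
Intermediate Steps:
$a{\left(T \right)} = -7 + T$ ($a{\left(T \right)} = T - 7 = -7 + T$)
$f{\left(d \right)} = 3 - \frac{d}{78 - 13 \left(9 + d\right) \left(13 + d\right)}$ ($f{\left(d \right)} = 3 - \frac{d}{\left(-13\right) \left(\left(d + 9\right) \left(d + 13\right) - 6\right)} = 3 - \frac{d}{\left(-13\right) \left(\left(9 + d\right) \left(13 + d\right) - 6\right)} = 3 - \frac{d}{\left(-13\right) \left(-6 + \left(9 + d\right) \left(13 + d\right)\right)} = 3 - \frac{d}{78 - 13 \left(9 + d\right) \left(13 + d\right)}$)
$\left(378101 + a{\left(166 \right)}\right) \left(280194 + f{\left(-33 \right)}\right) = \left(378101 + \left(-7 + 166\right)\right) \left(280194 + \frac{4329 + 39 \left(-33\right)^{2} + 859 \left(-33\right)}{13 \left(111 + \left(-33\right)^{2} + 22 \left(-33\right)\right)}\right) = \left(378101 + 159\right) \left(280194 + \frac{4329 + 39 \cdot 1089 - 28347}{13 \left(111 + 1089 - 726\right)}\right) = 378260 \left(280194 + \frac{4329 + 42471 - 28347}{13 \cdot 474}\right) = 378260 \left(280194 + \frac{1}{13} \cdot \frac{1}{474} \cdot 18453\right) = 378260 \left(280194 + \frac{6151}{2054}\right) = 378260 \cdot \frac{575524627}{2054} = \frac{108848972704510}{1027}$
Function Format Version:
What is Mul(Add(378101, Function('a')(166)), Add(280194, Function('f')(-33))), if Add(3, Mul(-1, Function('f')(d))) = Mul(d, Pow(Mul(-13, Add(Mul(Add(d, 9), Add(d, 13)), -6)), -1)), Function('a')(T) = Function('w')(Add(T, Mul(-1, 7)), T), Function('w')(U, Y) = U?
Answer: Rational(108848972704510, 1027) ≈ 1.0599e+11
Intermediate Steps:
Function('a')(T) = Add(-7, T) (Function('a')(T) = Add(T, Mul(-1, 7)) = Add(T, -7) = Add(-7, T))
Function('f')(d) = Add(3, Mul(-1, d, Pow(Add(78, Mul(-13, Add(9, d), Add(13, d))), -1))) (Function('f')(d) = Add(3, Mul(-1, Mul(d, Pow(Mul(-13, Add(Mul(Add(d, 9), Add(d, 13)), -6)), -1)))) = Add(3, Mul(-1, Mul(d, Pow(Mul(-13, Add(Mul(Add(9, d), Add(13, d)), -6)), -1)))) = Add(3, Mul(-1, Mul(d, Pow(Mul(-13, Add(-6, Mul(Add(9, d), Add(13, d)))), -1)))) = Add(3, Mul(-1, Mul(d, Pow(Add(78, Mul(-13, Add(9, d), Add(13, d))), -1)))) = Add(3, Mul(-1, d, Pow(Add(78, Mul(-13, Add(9, d), Add(13, d))), -1))))
Mul(Add(378101, Function('a')(166)), Add(280194, Function('f')(-33))) = Mul(Add(378101, Add(-7, 166)), Add(280194, Mul(Rational(1, 13), Pow(Add(111, Pow(-33, 2), Mul(22, -33)), -1), Add(4329, Mul(39, Pow(-33, 2)), Mul(859, -33))))) = Mul(Add(378101, 159), Add(280194, Mul(Rational(1, 13), Pow(Add(111, 1089, -726), -1), Add(4329, Mul(39, 1089), -28347)))) = Mul(378260, Add(280194, Mul(Rational(1, 13), Pow(474, -1), Add(4329, 42471, -28347)))) = Mul(378260, Add(280194, Mul(Rational(1, 13), Rational(1, 474), 18453))) = Mul(378260, Add(280194, Rational(6151, 2054))) = Mul(378260, Rational(575524627, 2054)) = Rational(108848972704510, 1027)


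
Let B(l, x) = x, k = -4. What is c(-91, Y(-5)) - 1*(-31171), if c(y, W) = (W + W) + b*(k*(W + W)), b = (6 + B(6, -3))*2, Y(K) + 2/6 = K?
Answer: 94249/3 ≈ 31416.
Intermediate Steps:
Y(K) = -1/3 + K
b = 6 (b = (6 - 3)*2 = 3*2 = 6)
c(y, W) = -46*W (c(y, W) = (W + W) + 6*(-4*(W + W)) = 2*W + 6*(-8*W) = 2*W - 48*W = -46*W)
c(-91, Y(-5)) - 1*(-31171) = -46*(-1/3 - 5) - 1*(-31171) = -46*(-16/3) + 31171 = 736/3 + 31171 = 94249/3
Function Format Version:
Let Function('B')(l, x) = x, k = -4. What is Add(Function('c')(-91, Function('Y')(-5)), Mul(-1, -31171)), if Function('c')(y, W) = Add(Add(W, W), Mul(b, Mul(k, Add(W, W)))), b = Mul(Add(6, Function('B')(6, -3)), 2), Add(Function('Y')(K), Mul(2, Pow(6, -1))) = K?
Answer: Rational(94249, 3) ≈ 31416.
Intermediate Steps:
Function('Y')(K) = Add(Rational(-1, 3), K)
b = 6 (b = Mul(Add(6, -3), 2) = Mul(3, 2) = 6)
Function('c')(y, W) = Mul(-46, W) (Function('c')(y, W) = Add(Add(W, W), Mul(6, Mul(-4, Add(W, W)))) = Add(Mul(2, W), Mul(6, Mul(-4, Mul(2, W)))) = Add(Mul(2, W), Mul(6, Mul(-8, W))) = Add(Mul(2, W), Mul(-48, W)) = Mul(-46, W))
Add(Function('c')(-91, Function('Y')(-5)), Mul(-1, -31171)) = Add(Mul(-46, Add(Rational(-1, 3), -5)), Mul(-1, -31171)) = Add(Mul(-46, Rational(-16, 3)), 31171) = Add(Rational(736, 3), 31171) = Rational(94249, 3)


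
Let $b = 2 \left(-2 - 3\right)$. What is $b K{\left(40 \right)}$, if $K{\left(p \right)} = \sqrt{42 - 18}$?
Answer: $- 20 \sqrt{6} \approx -48.99$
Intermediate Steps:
$K{\left(p \right)} = 2 \sqrt{6}$ ($K{\left(p \right)} = \sqrt{24} = 2 \sqrt{6}$)
$b = -10$ ($b = 2 \left(-5\right) = -10$)
$b K{\left(40 \right)} = - 10 \cdot 2 \sqrt{6} = - 20 \sqrt{6}$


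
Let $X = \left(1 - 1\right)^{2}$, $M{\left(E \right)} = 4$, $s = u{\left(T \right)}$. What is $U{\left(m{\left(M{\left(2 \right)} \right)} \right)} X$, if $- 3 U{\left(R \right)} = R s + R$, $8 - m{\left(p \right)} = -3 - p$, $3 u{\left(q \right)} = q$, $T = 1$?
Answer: $0$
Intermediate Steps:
$u{\left(q \right)} = \frac{q}{3}$
$s = \frac{1}{3}$ ($s = \frac{1}{3} \cdot 1 = \frac{1}{3} \approx 0.33333$)
$X = 0$ ($X = 0^{2} = 0$)
$m{\left(p \right)} = 11 + p$ ($m{\left(p \right)} = 8 - \left(-3 - p\right) = 8 + \left(3 + p\right) = 11 + p$)
$U{\left(R \right)} = - \frac{4 R}{9}$ ($U{\left(R \right)} = - \frac{R \frac{1}{3} + R}{3} = - \frac{\frac{R}{3} + R}{3} = - \frac{\frac{4}{3} R}{3} = - \frac{4 R}{9}$)
$U{\left(m{\left(M{\left(2 \right)} \right)} \right)} X = - \frac{4 \left(11 + 4\right)}{9} \cdot 0 = \left(- \frac{4}{9}\right) 15 \cdot 0 = \left(- \frac{20}{3}\right) 0 = 0$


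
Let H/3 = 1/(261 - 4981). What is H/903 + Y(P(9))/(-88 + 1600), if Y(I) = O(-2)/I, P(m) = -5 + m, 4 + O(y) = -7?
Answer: -139589/76718880 ≈ -0.0018195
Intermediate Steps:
O(y) = -11 (O(y) = -4 - 7 = -11)
Y(I) = -11/I
H = -3/4720 (H = 3/(261 - 4981) = 3/(-4720) = 3*(-1/4720) = -3/4720 ≈ -0.00063559)
H/903 + Y(P(9))/(-88 + 1600) = -3/4720/903 + (-11/(-5 + 9))/(-88 + 1600) = -3/4720*1/903 - 11/4/1512 = -1/1420720 - 11*¼*(1/1512) = -1/1420720 - 11/4*1/1512 = -1/1420720 - 11/6048 = -139589/76718880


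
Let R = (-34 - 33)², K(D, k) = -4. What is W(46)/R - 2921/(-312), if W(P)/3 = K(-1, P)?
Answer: 13108625/1400568 ≈ 9.3595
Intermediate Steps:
R = 4489 (R = (-67)² = 4489)
W(P) = -12 (W(P) = 3*(-4) = -12)
W(46)/R - 2921/(-312) = -12/4489 - 2921/(-312) = -12*1/4489 - 2921*(-1/312) = -12/4489 + 2921/312 = 13108625/1400568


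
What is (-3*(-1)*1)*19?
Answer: 57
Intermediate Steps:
(-3*(-1)*1)*19 = (3*1)*19 = 3*19 = 57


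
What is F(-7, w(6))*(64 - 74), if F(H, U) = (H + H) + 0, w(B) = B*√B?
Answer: 140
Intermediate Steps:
w(B) = B^(3/2)
F(H, U) = 2*H (F(H, U) = 2*H + 0 = 2*H)
F(-7, w(6))*(64 - 74) = (2*(-7))*(64 - 74) = -14*(-10) = 140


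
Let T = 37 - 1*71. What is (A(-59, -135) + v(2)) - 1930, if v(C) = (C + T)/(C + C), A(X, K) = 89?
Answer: -1849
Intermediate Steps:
T = -34 (T = 37 - 71 = -34)
v(C) = (-34 + C)/(2*C) (v(C) = (C - 34)/(C + C) = (-34 + C)/((2*C)) = (-34 + C)*(1/(2*C)) = (-34 + C)/(2*C))
(A(-59, -135) + v(2)) - 1930 = (89 + (½)*(-34 + 2)/2) - 1930 = (89 + (½)*(½)*(-32)) - 1930 = (89 - 8) - 1930 = 81 - 1930 = -1849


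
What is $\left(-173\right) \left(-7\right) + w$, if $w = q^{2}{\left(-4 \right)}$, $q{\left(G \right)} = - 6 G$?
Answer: $1787$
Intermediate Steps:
$w = 576$ ($w = \left(\left(-6\right) \left(-4\right)\right)^{2} = 24^{2} = 576$)
$\left(-173\right) \left(-7\right) + w = \left(-173\right) \left(-7\right) + 576 = 1211 + 576 = 1787$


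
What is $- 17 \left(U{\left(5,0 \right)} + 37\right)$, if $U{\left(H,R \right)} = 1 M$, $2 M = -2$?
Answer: $-612$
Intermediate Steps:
$M = -1$ ($M = \frac{1}{2} \left(-2\right) = -1$)
$U{\left(H,R \right)} = -1$ ($U{\left(H,R \right)} = 1 \left(-1\right) = -1$)
$- 17 \left(U{\left(5,0 \right)} + 37\right) = - 17 \left(-1 + 37\right) = \left(-17\right) 36 = -612$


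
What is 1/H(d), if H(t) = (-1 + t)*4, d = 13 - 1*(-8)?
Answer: 1/80 ≈ 0.012500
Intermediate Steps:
d = 21 (d = 13 + 8 = 21)
H(t) = -4 + 4*t
1/H(d) = 1/(-4 + 4*21) = 1/(-4 + 84) = 1/80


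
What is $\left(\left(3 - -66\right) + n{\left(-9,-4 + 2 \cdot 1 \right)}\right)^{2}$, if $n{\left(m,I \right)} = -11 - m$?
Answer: $4489$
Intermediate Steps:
$\left(\left(3 - -66\right) + n{\left(-9,-4 + 2 \cdot 1 \right)}\right)^{2} = \left(\left(3 - -66\right) - 2\right)^{2} = \left(\left(3 + 66\right) + \left(-11 + 9\right)\right)^{2} = \left(69 - 2\right)^{2} = 67^{2} = 4489$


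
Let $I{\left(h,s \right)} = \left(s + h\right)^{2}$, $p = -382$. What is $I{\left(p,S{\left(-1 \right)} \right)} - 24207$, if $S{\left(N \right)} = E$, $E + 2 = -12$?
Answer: $132609$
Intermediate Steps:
$E = -14$ ($E = -2 - 12 = -14$)
$S{\left(N \right)} = -14$
$I{\left(h,s \right)} = \left(h + s\right)^{2}$
$I{\left(p,S{\left(-1 \right)} \right)} - 24207 = \left(-382 - 14\right)^{2} - 24207 = \left(-396\right)^{2} - 24207 = 156816 - 24207 = 132609$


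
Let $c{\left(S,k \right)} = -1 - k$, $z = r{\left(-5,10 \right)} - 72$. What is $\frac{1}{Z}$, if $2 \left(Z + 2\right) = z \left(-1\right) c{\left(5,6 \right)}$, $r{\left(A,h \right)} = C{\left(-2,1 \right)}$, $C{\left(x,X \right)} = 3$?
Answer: $- \frac{2}{487} \approx -0.0041068$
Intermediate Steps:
$r{\left(A,h \right)} = 3$
$z = -69$ ($z = 3 - 72 = -69$)
$Z = - \frac{487}{2}$ ($Z = -2 + \frac{\left(-69\right) \left(-1\right) \left(-1 - 6\right)}{2} = -2 + \frac{69 \left(-1 - 6\right)}{2} = -2 + \frac{69 \left(-7\right)}{2} = -2 + \frac{1}{2} \left(-483\right) = -2 - \frac{483}{2} = - \frac{487}{2} \approx -243.5$)
$\frac{1}{Z} = \frac{1}{- \frac{487}{2}} = - \frac{2}{487}$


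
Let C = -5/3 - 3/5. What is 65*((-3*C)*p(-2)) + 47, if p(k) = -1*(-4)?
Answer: 1815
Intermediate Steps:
p(k) = 4
C = -34/15 (C = -5*1/3 - 3*1/5 = -5/3 - 3/5 = -34/15 ≈ -2.2667)
65*((-3*C)*p(-2)) + 47 = 65*(-3*(-34/15)*4) + 47 = 65*((34/5)*4) + 47 = 65*(136/5) + 47 = 1768 + 47 = 1815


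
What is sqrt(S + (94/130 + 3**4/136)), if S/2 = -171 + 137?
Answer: I*sqrt(1302713230)/4420 ≈ 8.1659*I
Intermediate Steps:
S = -68 (S = 2*(-171 + 137) = 2*(-34) = -68)
sqrt(S + (94/130 + 3**4/136)) = sqrt(-68 + (94/130 + 3**4/136)) = sqrt(-68 + (94*(1/130) + 81*(1/136))) = sqrt(-68 + (47/65 + 81/136)) = sqrt(-68 + 11657/8840) = sqrt(-589463/8840) = I*sqrt(1302713230)/4420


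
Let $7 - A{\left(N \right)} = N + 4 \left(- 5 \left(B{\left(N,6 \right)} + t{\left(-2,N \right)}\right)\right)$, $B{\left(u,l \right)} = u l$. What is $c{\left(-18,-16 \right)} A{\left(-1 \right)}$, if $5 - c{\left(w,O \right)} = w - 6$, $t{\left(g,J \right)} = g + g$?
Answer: $-5568$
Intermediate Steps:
$t{\left(g,J \right)} = 2 g$
$B{\left(u,l \right)} = l u$
$c{\left(w,O \right)} = 11 - w$ ($c{\left(w,O \right)} = 5 - \left(w - 6\right) = 5 - \left(-6 + w\right) = 11 - w$)
$A{\left(N \right)} = -73 + 119 N$ ($A{\left(N \right)} = 7 - \left(N + 4 \left(- 5 \left(6 N + 2 \left(-2\right)\right)\right)\right) = 7 - \left(N + 4 \left(- 5 \left(6 N - 4\right)\right)\right) = 7 - \left(N + 4 \left(- 5 \left(-4 + 6 N\right)\right)\right) = 7 - \left(N + 4 \left(20 - 30 N\right)\right) = 7 - \left(N - \left(-80 + 120 N\right)\right) = 7 - \left(80 - 119 N\right) = 7 + \left(-80 + 119 N\right) = -73 + 119 N$)
$c{\left(-18,-16 \right)} A{\left(-1 \right)} = \left(11 - -18\right) \left(-73 + 119 \left(-1\right)\right) = \left(11 + 18\right) \left(-73 - 119\right) = 29 \left(-192\right) = -5568$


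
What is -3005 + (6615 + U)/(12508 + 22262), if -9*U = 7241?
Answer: -470151178/156465 ≈ -3004.8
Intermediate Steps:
U = -7241/9 (U = -⅑*7241 = -7241/9 ≈ -804.56)
-3005 + (6615 + U)/(12508 + 22262) = -3005 + (6615 - 7241/9)/(12508 + 22262) = -3005 + (52294/9)/34770 = -3005 + (52294/9)*(1/34770) = -3005 + 26147/156465 = -470151178/156465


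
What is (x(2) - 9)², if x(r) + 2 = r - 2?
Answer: 121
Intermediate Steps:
x(r) = -4 + r (x(r) = -2 + (r - 2) = -2 + (-2 + r) = -4 + r)
(x(2) - 9)² = ((-4 + 2) - 9)² = (-2 - 9)² = (-11)² = 121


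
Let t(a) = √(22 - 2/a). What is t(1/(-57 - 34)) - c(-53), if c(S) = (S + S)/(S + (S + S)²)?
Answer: 2/211 + 2*√51 ≈ 14.292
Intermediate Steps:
c(S) = 2*S/(S + 4*S²) (c(S) = (2*S)/(S + (2*S)²) = (2*S)/(S + 4*S²) = 2*S/(S + 4*S²))
t(1/(-57 - 34)) - c(-53) = √(22 - 2/(1/(-57 - 34))) - 2/(1 + 4*(-53)) = √(22 - 2/(1/(-91))) - 2/(1 - 212) = √(22 - 2/(-1/91)) - 2/(-211) = √(22 - 2*(-91)) - 2*(-1)/211 = √(22 + 182) - 1*(-2/211) = √204 + 2/211 = 2*√51 + 2/211 = 2/211 + 2*√51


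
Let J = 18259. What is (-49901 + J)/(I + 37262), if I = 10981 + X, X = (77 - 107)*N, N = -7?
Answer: -31642/48453 ≈ -0.65305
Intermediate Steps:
X = 210 (X = (77 - 107)*(-7) = -30*(-7) = 210)
I = 11191 (I = 10981 + 210 = 11191)
(-49901 + J)/(I + 37262) = (-49901 + 18259)/(11191 + 37262) = -31642/48453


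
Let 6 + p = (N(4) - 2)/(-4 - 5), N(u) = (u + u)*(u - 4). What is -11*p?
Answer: 572/9 ≈ 63.556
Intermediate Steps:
N(u) = 2*u*(-4 + u) (N(u) = (2*u)*(-4 + u) = 2*u*(-4 + u))
p = -52/9 (p = -6 + (2*4*(-4 + 4) - 2)/(-4 - 5) = -6 + (2*4*0 - 2)/(-9) = -6 + (0 - 2)*(-⅑) = -6 - 2*(-⅑) = -6 + 2/9 = -52/9 ≈ -5.7778)
-11*p = -11*(-52/9) = 572/9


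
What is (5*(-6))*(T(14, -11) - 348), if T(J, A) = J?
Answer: 10020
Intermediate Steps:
(5*(-6))*(T(14, -11) - 348) = (5*(-6))*(14 - 348) = -30*(-334) = 10020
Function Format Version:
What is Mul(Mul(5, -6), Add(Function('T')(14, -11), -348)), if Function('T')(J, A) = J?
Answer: 10020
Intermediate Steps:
Mul(Mul(5, -6), Add(Function('T')(14, -11), -348)) = Mul(Mul(5, -6), Add(14, -348)) = Mul(-30, -334) = 10020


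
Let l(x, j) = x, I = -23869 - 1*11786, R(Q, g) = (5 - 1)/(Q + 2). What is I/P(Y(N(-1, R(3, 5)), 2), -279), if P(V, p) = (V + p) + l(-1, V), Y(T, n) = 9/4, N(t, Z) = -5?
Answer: 142620/1111 ≈ 128.37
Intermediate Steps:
R(Q, g) = 4/(2 + Q)
I = -35655 (I = -23869 - 11786 = -35655)
Y(T, n) = 9/4 (Y(T, n) = 9*(¼) = 9/4)
P(V, p) = -1 + V + p (P(V, p) = (V + p) - 1 = -1 + V + p)
I/P(Y(N(-1, R(3, 5)), 2), -279) = -35655/(-1 + 9/4 - 279) = -35655/(-1111/4) = -35655*(-4/1111) = 142620/1111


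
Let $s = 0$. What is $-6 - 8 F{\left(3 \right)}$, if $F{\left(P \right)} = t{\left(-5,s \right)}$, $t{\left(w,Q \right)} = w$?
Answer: $34$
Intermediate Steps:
$F{\left(P \right)} = -5$
$-6 - 8 F{\left(3 \right)} = -6 - -40 = -6 + 40 = 34$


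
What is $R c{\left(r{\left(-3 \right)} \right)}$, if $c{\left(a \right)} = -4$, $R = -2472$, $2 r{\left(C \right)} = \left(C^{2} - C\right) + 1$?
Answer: $9888$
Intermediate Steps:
$r{\left(C \right)} = \frac{1}{2} + \frac{C^{2}}{2} - \frac{C}{2}$ ($r{\left(C \right)} = \frac{\left(C^{2} - C\right) + 1}{2} = \frac{1 + C^{2} - C}{2} = \frac{1}{2} + \frac{C^{2}}{2} - \frac{C}{2}$)
$R c{\left(r{\left(-3 \right)} \right)} = \left(-2472\right) \left(-4\right) = 9888$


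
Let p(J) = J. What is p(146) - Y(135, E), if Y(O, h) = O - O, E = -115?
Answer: 146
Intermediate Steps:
Y(O, h) = 0
p(146) - Y(135, E) = 146 - 1*0 = 146 + 0 = 146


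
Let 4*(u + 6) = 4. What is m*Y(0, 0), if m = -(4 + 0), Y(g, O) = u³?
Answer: 500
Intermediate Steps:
u = -5 (u = -6 + (¼)*4 = -6 + 1 = -5)
Y(g, O) = -125 (Y(g, O) = (-5)³ = -125)
m = -4 (m = -1*4 = -4)
m*Y(0, 0) = -4*(-125) = 500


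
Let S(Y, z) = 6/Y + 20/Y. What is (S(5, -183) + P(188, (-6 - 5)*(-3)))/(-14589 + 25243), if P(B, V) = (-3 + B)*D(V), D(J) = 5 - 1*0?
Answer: 4651/53270 ≈ 0.087310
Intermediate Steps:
D(J) = 5 (D(J) = 5 + 0 = 5)
P(B, V) = -15 + 5*B (P(B, V) = (-3 + B)*5 = -15 + 5*B)
S(Y, z) = 26/Y
(S(5, -183) + P(188, (-6 - 5)*(-3)))/(-14589 + 25243) = (26/5 + (-15 + 5*188))/(-14589 + 25243) = (26*(⅕) + (-15 + 940))/10654 = (26/5 + 925)*(1/10654) = (4651/5)*(1/10654) = 4651/53270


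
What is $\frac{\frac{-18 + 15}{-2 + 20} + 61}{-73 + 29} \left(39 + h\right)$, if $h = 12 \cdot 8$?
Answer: $- \frac{16425}{88} \approx -186.65$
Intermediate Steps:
$h = 96$
$\frac{\frac{-18 + 15}{-2 + 20} + 61}{-73 + 29} \left(39 + h\right) = \frac{\frac{-18 + 15}{-2 + 20} + 61}{-73 + 29} \left(39 + 96\right) = \frac{- \frac{3}{18} + 61}{-44} \cdot 135 = \left(\left(-3\right) \frac{1}{18} + 61\right) \left(- \frac{1}{44}\right) 135 = \left(- \frac{1}{6} + 61\right) \left(- \frac{1}{44}\right) 135 = \frac{365}{6} \left(- \frac{1}{44}\right) 135 = \left(- \frac{365}{264}\right) 135 = - \frac{16425}{88}$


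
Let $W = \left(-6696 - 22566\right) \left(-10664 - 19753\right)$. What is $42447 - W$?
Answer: $-890019807$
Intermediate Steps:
$W = 890062254$ ($W = \left(-29262\right) \left(-30417\right) = 890062254$)
$42447 - W = 42447 - 890062254 = -890019807$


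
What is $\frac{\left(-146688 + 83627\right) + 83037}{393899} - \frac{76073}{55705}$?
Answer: $- \frac{2622937777}{1994740345} \approx -1.3149$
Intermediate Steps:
$\frac{\left(-146688 + 83627\right) + 83037}{393899} - \frac{76073}{55705} = \left(-63061 + 83037\right) \frac{1}{393899} - \frac{76073}{55705} = 19976 \cdot \frac{1}{393899} - \frac{76073}{55705} = \frac{1816}{35809} - \frac{76073}{55705} = - \frac{2622937777}{1994740345}$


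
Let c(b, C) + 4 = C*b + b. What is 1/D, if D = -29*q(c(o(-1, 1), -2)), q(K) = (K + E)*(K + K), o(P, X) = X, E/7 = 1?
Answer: 1/580 ≈ 0.0017241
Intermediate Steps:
E = 7 (E = 7*1 = 7)
c(b, C) = -4 + b + C*b (c(b, C) = -4 + (C*b + b) = -4 + (b + C*b) = -4 + b + C*b)
q(K) = 2*K*(7 + K) (q(K) = (K + 7)*(K + K) = (7 + K)*(2*K) = 2*K*(7 + K))
D = 580 (D = -58*(-4 + 1 - 2*1)*(7 + (-4 + 1 - 2*1)) = -58*(-4 + 1 - 2)*(7 + (-4 + 1 - 2)) = -58*(-5)*(7 - 5) = -58*(-5)*2 = -29*(-20) = 580)
1/D = 1/580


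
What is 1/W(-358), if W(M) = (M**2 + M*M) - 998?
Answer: 1/255330 ≈ 3.9165e-6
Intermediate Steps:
W(M) = -998 + 2*M**2 (W(M) = (M**2 + M**2) - 998 = 2*M**2 - 998 = -998 + 2*M**2)
1/W(-358) = 1/(-998 + 2*(-358)**2) = 1/(-998 + 2*128164) = 1/(-998 + 256328) = 1/255330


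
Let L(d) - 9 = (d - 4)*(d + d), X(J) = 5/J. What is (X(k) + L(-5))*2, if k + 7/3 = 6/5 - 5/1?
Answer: 9033/46 ≈ 196.37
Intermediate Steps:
k = -92/15 (k = -7/3 + (6/5 - 5/1) = -7/3 + (6*(1/5) - 5*1) = -7/3 + (6/5 - 5) = -7/3 - 19/5 = -92/15 ≈ -6.1333)
L(d) = 9 + 2*d*(-4 + d) (L(d) = 9 + (d - 4)*(d + d) = 9 + (-4 + d)*(2*d) = 9 + 2*d*(-4 + d))
(X(k) + L(-5))*2 = (5/(-92/15) + (9 - 8*(-5) + 2*(-5)**2))*2 = (5*(-15/92) + (9 + 40 + 2*25))*2 = (-75/92 + (9 + 40 + 50))*2 = (-75/92 + 99)*2 = (9033/92)*2 = 9033/46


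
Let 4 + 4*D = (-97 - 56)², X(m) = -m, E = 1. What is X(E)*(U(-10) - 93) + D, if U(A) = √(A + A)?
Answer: 23777/4 - 2*I*√5 ≈ 5944.3 - 4.4721*I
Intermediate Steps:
U(A) = √2*√A (U(A) = √(2*A) = √2*√A)
D = 23405/4 (D = -1 + (-97 - 56)²/4 = -1 + (¼)*(-153)² = -1 + (¼)*23409 = -1 + 23409/4 = 23405/4 ≈ 5851.3)
X(E)*(U(-10) - 93) + D = (-1*1)*(√2*√(-10) - 93) + 23405/4 = -(√2*(I*√10) - 93) + 23405/4 = -(2*I*√5 - 93) + 23405/4 = -(-93 + 2*I*√5) + 23405/4 = (93 - 2*I*√5) + 23405/4 = 23777/4 - 2*I*√5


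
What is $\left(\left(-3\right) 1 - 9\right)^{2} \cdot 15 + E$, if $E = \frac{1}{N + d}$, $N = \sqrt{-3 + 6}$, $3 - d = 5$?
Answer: $2158 - \sqrt{3} \approx 2156.3$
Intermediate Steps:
$d = -2$ ($d = 3 - 5 = -2$)
$N = \sqrt{3} \approx 1.732$
$E = \frac{1}{-2 + \sqrt{3}}$ ($E = \frac{1}{\sqrt{3} - 2} = \frac{1}{-2 + \sqrt{3}} \approx -3.7321$)
$\left(\left(-3\right) 1 - 9\right)^{2} \cdot 15 + E = \left(\left(-3\right) 1 - 9\right)^{2} \cdot 15 - \left(2 + \sqrt{3}\right) = \left(-3 - 9\right)^{2} \cdot 15 - \left(2 + \sqrt{3}\right) = \left(-12\right)^{2} \cdot 15 - \left(2 + \sqrt{3}\right) = 144 \cdot 15 - \left(2 + \sqrt{3}\right) = 2160 - \left(2 + \sqrt{3}\right) = 2158 - \sqrt{3}$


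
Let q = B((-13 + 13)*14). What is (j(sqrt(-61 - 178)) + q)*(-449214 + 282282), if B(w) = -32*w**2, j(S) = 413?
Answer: -68942916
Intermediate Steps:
q = 0 (q = -32*196*(-13 + 13)**2 = -32*(0*14)**2 = -32*0**2 = -32*0 = 0)
(j(sqrt(-61 - 178)) + q)*(-449214 + 282282) = (413 + 0)*(-449214 + 282282) = 413*(-166932) = -68942916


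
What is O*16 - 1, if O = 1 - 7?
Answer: -97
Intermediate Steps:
O = -6
O*16 - 1 = -6*16 - 1 = -96 - 1 = -97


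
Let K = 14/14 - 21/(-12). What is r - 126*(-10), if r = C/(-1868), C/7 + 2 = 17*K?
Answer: 9413467/7472 ≈ 1259.8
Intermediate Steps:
K = 11/4 (K = 14*(1/14) - 21*(-1/12) = 1 + 7/4 = 11/4 ≈ 2.7500)
C = 1253/4 (C = -14 + 7*(17*(11/4)) = -14 + 7*(187/4) = -14 + 1309/4 = 1253/4 ≈ 313.25)
r = -1253/7472 (r = (1253/4)/(-1868) = (1253/4)*(-1/1868) = -1253/7472 ≈ -0.16769)
r - 126*(-10) = -1253/7472 - 126*(-10) = -1253/7472 - 1*(-1260) = -1253/7472 + 1260 = 9413467/7472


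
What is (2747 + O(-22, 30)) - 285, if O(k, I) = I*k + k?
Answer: 1780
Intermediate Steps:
O(k, I) = k + I*k
(2747 + O(-22, 30)) - 285 = (2747 - 22*(1 + 30)) - 285 = (2747 - 22*31) - 285 = (2747 - 682) - 285 = 2065 - 285 = 1780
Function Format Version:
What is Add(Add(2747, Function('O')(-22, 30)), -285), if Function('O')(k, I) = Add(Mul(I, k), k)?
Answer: 1780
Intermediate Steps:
Function('O')(k, I) = Add(k, Mul(I, k))
Add(Add(2747, Function('O')(-22, 30)), -285) = Add(Add(2747, Mul(-22, Add(1, 30))), -285) = Add(Add(2747, Mul(-22, 31)), -285) = Add(Add(2747, -682), -285) = Add(2065, -285) = 1780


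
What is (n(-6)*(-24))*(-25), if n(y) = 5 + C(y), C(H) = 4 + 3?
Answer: 7200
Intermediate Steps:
C(H) = 7
n(y) = 12 (n(y) = 5 + 7 = 12)
(n(-6)*(-24))*(-25) = (12*(-24))*(-25) = -288*(-25) = 7200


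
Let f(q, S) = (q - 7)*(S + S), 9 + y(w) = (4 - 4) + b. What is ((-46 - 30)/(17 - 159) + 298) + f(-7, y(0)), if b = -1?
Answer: 41076/71 ≈ 578.54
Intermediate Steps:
y(w) = -10 (y(w) = -9 + ((4 - 4) - 1) = -9 + (0 - 1) = -9 - 1 = -10)
f(q, S) = 2*S*(-7 + q) (f(q, S) = (-7 + q)*(2*S) = 2*S*(-7 + q))
((-46 - 30)/(17 - 159) + 298) + f(-7, y(0)) = ((-46 - 30)/(17 - 159) + 298) + 2*(-10)*(-7 - 7) = (-76/(-142) + 298) + 2*(-10)*(-14) = (-76*(-1/142) + 298) + 280 = (38/71 + 298) + 280 = 21196/71 + 280 = 41076/71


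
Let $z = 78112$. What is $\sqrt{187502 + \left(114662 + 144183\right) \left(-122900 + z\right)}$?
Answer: $i \sqrt{11592962358} \approx 1.0767 \cdot 10^{5} i$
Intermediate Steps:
$\sqrt{187502 + \left(114662 + 144183\right) \left(-122900 + z\right)} = \sqrt{187502 + \left(114662 + 144183\right) \left(-122900 + 78112\right)} = \sqrt{187502 + 258845 \left(-44788\right)} = \sqrt{187502 - 11593149860} = \sqrt{-11592962358} = i \sqrt{11592962358}$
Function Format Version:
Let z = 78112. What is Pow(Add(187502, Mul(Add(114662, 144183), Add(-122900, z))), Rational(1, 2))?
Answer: Mul(I, Pow(11592962358, Rational(1, 2))) ≈ Mul(1.0767e+5, I)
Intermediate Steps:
Pow(Add(187502, Mul(Add(114662, 144183), Add(-122900, z))), Rational(1, 2)) = Pow(Add(187502, Mul(Add(114662, 144183), Add(-122900, 78112))), Rational(1, 2)) = Pow(Add(187502, Mul(258845, -44788)), Rational(1, 2)) = Pow(Add(187502, -11593149860), Rational(1, 2)) = Pow(-11592962358, Rational(1, 2)) = Mul(I, Pow(11592962358, Rational(1, 2)))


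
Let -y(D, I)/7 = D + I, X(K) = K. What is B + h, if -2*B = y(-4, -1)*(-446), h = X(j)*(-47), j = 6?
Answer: 7523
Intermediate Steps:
y(D, I) = -7*D - 7*I (y(D, I) = -7*(D + I) = -7*D - 7*I)
h = -282 (h = 6*(-47) = -282)
B = 7805 (B = -(-7*(-4) - 7*(-1))*(-446)/2 = -(28 + 7)*(-446)/2 = -35*(-446)/2 = -½*(-15610) = 7805)
B + h = 7805 - 282 = 7523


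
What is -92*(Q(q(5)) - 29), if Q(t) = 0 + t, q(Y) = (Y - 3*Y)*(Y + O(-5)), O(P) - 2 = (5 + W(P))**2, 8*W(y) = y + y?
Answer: 44091/2 ≈ 22046.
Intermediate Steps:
W(y) = y/4 (W(y) = (y + y)/8 = (2*y)/8 = y/4)
O(P) = 2 + (5 + P/4)**2
q(Y) = -2*Y*(257/16 + Y) (q(Y) = (Y - 3*Y)*(Y + (2 + (20 - 5)**2/16)) = (-2*Y)*(Y + (2 + (1/16)*15**2)) = (-2*Y)*(Y + (2 + (1/16)*225)) = (-2*Y)*(Y + (2 + 225/16)) = (-2*Y)*(Y + 257/16) = (-2*Y)*(257/16 + Y) = -2*Y*(257/16 + Y))
Q(t) = t
-92*(Q(q(5)) - 29) = -92*(-1/8*5*(257 + 16*5) - 29) = -92*(-1/8*5*(257 + 80) - 29) = -92*(-1/8*5*337 - 29) = -92*(-1685/8 - 29) = -92*(-1917/8) = 44091/2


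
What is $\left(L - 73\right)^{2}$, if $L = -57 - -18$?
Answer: $12544$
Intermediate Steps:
$L = -39$ ($L = -57 + 18 = -39$)
$\left(L - 73\right)^{2} = \left(-39 - 73\right)^{2} = \left(-112\right)^{2} = 12544$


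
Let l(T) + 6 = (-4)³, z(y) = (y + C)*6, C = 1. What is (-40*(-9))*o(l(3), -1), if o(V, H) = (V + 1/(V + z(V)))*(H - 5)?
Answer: 18295740/121 ≈ 1.5120e+5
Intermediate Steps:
z(y) = 6 + 6*y (z(y) = (y + 1)*6 = (1 + y)*6 = 6 + 6*y)
l(T) = -70 (l(T) = -6 + (-4)³ = -6 - 64 = -70)
o(V, H) = (-5 + H)*(V + 1/(6 + 7*V)) (o(V, H) = (V + 1/(V + (6 + 6*V)))*(H - 5) = (V + 1/(6 + 7*V))*(-5 + H) = (-5 + H)*(V + 1/(6 + 7*V)))
(-40*(-9))*o(l(3), -1) = (-40*(-9))*((-5 - 1 - 35*(-70)² - 30*(-70) + 6*(-1)*(-70) + 7*(-1)*(-70)²)/(6 + 7*(-70))) = 360*((-5 - 1 - 35*4900 + 2100 + 420 + 7*(-1)*4900)/(6 - 490)) = 360*((-5 - 1 - 171500 + 2100 + 420 - 34300)/(-484)) = 360*(-1/484*(-203286)) = 360*(101643/242) = 18295740/121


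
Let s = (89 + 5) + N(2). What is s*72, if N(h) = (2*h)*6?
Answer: 8496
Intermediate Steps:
N(h) = 12*h
s = 118 (s = (89 + 5) + 12*2 = 94 + 24 = 118)
s*72 = 118*72 = 8496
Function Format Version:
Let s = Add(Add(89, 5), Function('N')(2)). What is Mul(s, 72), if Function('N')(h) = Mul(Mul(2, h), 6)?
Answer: 8496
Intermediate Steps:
Function('N')(h) = Mul(12, h)
s = 118 (s = Add(Add(89, 5), Mul(12, 2)) = Add(94, 24) = 118)
Mul(s, 72) = Mul(118, 72) = 8496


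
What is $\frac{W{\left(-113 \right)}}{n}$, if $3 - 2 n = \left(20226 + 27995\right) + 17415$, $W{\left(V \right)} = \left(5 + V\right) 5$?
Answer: $\frac{1080}{65633} \approx 0.016455$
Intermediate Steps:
$W{\left(V \right)} = 25 + 5 V$
$n = - \frac{65633}{2}$ ($n = \frac{3}{2} - \frac{\left(20226 + 27995\right) + 17415}{2} = \frac{3}{2} - \frac{48221 + 17415}{2} = \frac{3}{2} - 32818 = - \frac{65633}{2} \approx -32817.0$)
$\frac{W{\left(-113 \right)}}{n} = \frac{25 + 5 \left(-113\right)}{- \frac{65633}{2}} = \left(25 - 565\right) \left(- \frac{2}{65633}\right) = \left(-540\right) \left(- \frac{2}{65633}\right) = \frac{1080}{65633}$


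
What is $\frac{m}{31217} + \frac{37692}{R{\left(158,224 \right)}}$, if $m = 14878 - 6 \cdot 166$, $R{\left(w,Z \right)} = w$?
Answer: $\frac{589412260}{2466143} \approx 239.0$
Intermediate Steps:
$m = 13882$ ($m = 14878 - 996 = 13882$)
$\frac{m}{31217} + \frac{37692}{R{\left(158,224 \right)}} = \frac{13882}{31217} + \frac{37692}{158} = 13882 \cdot \frac{1}{31217} + 37692 \cdot \frac{1}{158} = \frac{13882}{31217} + \frac{18846}{79} = \frac{589412260}{2466143}$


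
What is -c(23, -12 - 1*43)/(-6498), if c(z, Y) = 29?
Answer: 29/6498 ≈ 0.0044629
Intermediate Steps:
-c(23, -12 - 1*43)/(-6498) = -1*29/(-6498) = -29*(-1/6498) = 29/6498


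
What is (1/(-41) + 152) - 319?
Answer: -6848/41 ≈ -167.02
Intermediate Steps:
(1/(-41) + 152) - 319 = (-1/41 + 152) - 319 = 6231/41 - 319 = -6848/41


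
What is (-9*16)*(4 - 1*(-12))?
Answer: -2304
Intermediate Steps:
(-9*16)*(4 - 1*(-12)) = -144*(4 + 12) = -144*16 = -2304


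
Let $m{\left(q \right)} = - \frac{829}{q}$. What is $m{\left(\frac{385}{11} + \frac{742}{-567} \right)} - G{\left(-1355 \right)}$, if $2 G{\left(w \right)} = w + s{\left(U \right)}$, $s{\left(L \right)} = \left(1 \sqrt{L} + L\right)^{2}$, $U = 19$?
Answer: $\frac{2526477}{5458} - 19 \sqrt{19} \approx 380.08$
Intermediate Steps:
$s{\left(L \right)} = \left(L + \sqrt{L}\right)^{2}$ ($s{\left(L \right)} = \left(\sqrt{L} + L\right)^{2} = \left(L + \sqrt{L}\right)^{2}$)
$G{\left(w \right)} = \frac{w}{2} + \frac{\left(19 + \sqrt{19}\right)^{2}}{2}$ ($G{\left(w \right)} = \frac{w + \left(19 + \sqrt{19}\right)^{2}}{2} = \frac{w}{2} + \frac{\left(19 + \sqrt{19}\right)^{2}}{2}$)
$m{\left(\frac{385}{11} + \frac{742}{-567} \right)} - G{\left(-1355 \right)} = - \frac{829}{\frac{385}{11} + \frac{742}{-567}} - \left(\frac{1}{2} \left(-1355\right) + \frac{\left(19 + \sqrt{19}\right)^{2}}{2}\right) = - \frac{829}{385 \cdot \frac{1}{11} + 742 \left(- \frac{1}{567}\right)} - \left(- \frac{1355}{2} + \frac{\left(19 + \sqrt{19}\right)^{2}}{2}\right) = - \frac{829}{35 - \frac{106}{81}} + \left(\frac{1355}{2} - \frac{\left(19 + \sqrt{19}\right)^{2}}{2}\right) = - \frac{829}{\frac{2729}{81}} + \left(\frac{1355}{2} - \frac{\left(19 + \sqrt{19}\right)^{2}}{2}\right) = \left(-829\right) \frac{81}{2729} + \left(\frac{1355}{2} - \frac{\left(19 + \sqrt{19}\right)^{2}}{2}\right) = - \frac{67149}{2729} + \left(\frac{1355}{2} - \frac{\left(19 + \sqrt{19}\right)^{2}}{2}\right) = \frac{3563497}{5458} - \frac{\left(19 + \sqrt{19}\right)^{2}}{2}$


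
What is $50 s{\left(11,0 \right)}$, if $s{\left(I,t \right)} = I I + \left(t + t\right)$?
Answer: $6050$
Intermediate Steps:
$s{\left(I,t \right)} = I^{2} + 2 t$
$50 s{\left(11,0 \right)} = 50 \left(11^{2} + 2 \cdot 0\right) = 50 \left(121 + 0\right) = 50 \cdot 121 = 6050$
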